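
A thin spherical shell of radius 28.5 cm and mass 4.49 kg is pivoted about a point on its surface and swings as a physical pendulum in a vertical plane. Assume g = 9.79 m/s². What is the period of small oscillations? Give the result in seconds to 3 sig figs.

1.38 s

I_cm = (2/3)mr² = 0.2431 kg·m². The pivot is at distance d = 0.285 m from the centre of mass.
By the parallel-axis theorem, I = I_cm + md² = 0.2431 + 0.3647 = 0.6078 kg·m².
T = 2π√(I/(mgd)) = 2π√(0.6078/(4.49 × 9.79 × 0.285)) = 1.38 s.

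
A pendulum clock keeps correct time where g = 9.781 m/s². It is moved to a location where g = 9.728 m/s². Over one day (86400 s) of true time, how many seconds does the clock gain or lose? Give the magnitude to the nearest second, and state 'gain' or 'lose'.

lose 234 s

The clock's period scales as T ∝ 1/√g, so T'/T = √(9.781/9.728) = 1.00272.
In 86400 s of true time the clock registers 86400/1.00272 = 86165.6 s, so it loses 234 s.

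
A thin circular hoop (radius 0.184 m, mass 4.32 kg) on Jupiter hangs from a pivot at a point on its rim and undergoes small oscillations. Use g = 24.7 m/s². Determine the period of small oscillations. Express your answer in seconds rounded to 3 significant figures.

I_cm = mr² = 0.1463 kg·m². The pivot is at distance d = 0.184 m from the centre of mass.
By the parallel-axis theorem, I = I_cm + md² = 0.1463 + 0.1463 = 0.2925 kg·m².
T = 2π√(I/(mgd)) = 2π√(0.2925/(4.32 × 24.7 × 0.184)) = 0.767 s.

0.767 s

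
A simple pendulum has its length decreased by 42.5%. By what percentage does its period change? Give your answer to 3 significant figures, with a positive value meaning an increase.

-24.2%

T ∝ √L, so T'/T = √(0.5750) = 0.7583.
Percentage change in T = (0.7583 − 1) × 100% = -24.2%.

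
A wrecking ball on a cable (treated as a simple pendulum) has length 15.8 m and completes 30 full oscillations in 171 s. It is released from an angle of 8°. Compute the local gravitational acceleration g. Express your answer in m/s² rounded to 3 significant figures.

T = 171/30 = 5.700 s.
From T = 2π√(L/g), g = 4π²L/T² = 4π² × 15.8/5.700² = 19.2 m/s².

19.2 m/s²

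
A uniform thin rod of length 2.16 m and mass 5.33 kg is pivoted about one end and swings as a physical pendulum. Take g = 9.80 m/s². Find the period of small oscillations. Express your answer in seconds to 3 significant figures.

2.41 s

For a physical pendulum T = 2π√(I/(mgd)), with d = 1.080 m from pivot to centre of mass.
I_cm = mL²/12 = 5.33 × 2.16²/12 = 2.072 kg·m²; I = I_cm + md² = 2.072 + 5.33 × 1.080² = 8.289 kg·m².
T = 2π√(8.289/(5.33 × 9.80 × 1.080)) = 2.41 s.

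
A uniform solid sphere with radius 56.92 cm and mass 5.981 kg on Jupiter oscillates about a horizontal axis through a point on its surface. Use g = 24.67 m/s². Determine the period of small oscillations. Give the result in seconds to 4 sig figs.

I_cm = (2/5)mr² = 0.77511 kg·m². The pivot is at distance d = 0.5692 m from the centre of mass.
By the parallel-axis theorem, I = I_cm + md² = 0.77511 + 1.9378 = 2.7129 kg·m².
T = 2π√(I/(mgd)) = 2π√(2.7129/(5.981 × 24.67 × 0.5692)) = 1.129 s.

1.129 s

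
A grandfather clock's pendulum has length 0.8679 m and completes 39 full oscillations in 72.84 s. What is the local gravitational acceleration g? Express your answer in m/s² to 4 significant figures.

9.822 m/s²

T = 72.84/39 = 1.8677 s.
From T = 2π√(L/g), g = 4π²L/T² = 4π² × 0.8679/1.8677² = 9.822 m/s².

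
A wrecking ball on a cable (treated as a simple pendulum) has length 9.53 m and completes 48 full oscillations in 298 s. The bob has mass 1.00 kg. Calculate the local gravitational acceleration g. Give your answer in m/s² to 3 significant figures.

T = 298/48 = 6.208 s.
From T = 2π√(L/g), g = 4π²L/T² = 4π² × 9.53/6.208² = 9.76 m/s².

9.76 m/s²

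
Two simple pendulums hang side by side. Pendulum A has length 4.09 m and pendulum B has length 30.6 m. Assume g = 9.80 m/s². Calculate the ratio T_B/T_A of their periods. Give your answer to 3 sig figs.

2.74

T ∝ √L, so T_B/T_A = √(L_B/L_A) = √(30.6/4.09) = 2.74.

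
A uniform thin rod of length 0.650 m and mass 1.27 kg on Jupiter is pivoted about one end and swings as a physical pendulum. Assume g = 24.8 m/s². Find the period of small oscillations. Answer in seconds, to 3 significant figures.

For a physical pendulum T = 2π√(I/(mgd)), with d = 0.3250 m from pivot to centre of mass.
I_cm = mL²/12 = 1.27 × 0.650²/12 = 0.04471 kg·m²; I = I_cm + md² = 0.04471 + 1.27 × 0.3250² = 0.1789 kg·m².
T = 2π√(0.1789/(1.27 × 24.8 × 0.3250)) = 0.831 s.

0.831 s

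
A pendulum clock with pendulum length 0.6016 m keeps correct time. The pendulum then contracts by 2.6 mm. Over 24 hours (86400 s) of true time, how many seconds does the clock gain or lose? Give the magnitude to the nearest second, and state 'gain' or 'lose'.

gain 187 s

T ∝ √L, so T'/T = √(0.59900/0.6016) = 0.997837.
In 86400 s of true time the clock registers 86400/0.997837 = 86587.3 s, so it gains 187 s.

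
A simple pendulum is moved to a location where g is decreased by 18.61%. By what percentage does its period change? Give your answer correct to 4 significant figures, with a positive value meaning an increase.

T ∝ 1/√g, so T'/T = 1/√(0.81390) = 1.1084.
Percentage change in T = (1.1084 − 1) × 100% = 10.84%.

10.84%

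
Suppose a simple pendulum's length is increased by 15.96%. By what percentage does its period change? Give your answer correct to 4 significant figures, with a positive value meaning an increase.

7.685%

T ∝ √L, so T'/T = √(1.1596) = 1.0768.
Percentage change in T = (1.0768 − 1) × 100% = 7.685%.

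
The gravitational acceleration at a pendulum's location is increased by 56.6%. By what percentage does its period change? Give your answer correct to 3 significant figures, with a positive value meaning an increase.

-20.1%

T ∝ 1/√g, so T'/T = 1/√(1.566) = 0.7991.
Percentage change in T = (0.7991 − 1) × 100% = -20.1%.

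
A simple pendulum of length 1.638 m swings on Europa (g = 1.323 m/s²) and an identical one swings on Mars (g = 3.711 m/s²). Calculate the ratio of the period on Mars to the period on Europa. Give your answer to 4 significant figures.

T ∝ 1/√g, so T₂/T₁ = √(g₁/g₂) = √(1.323/3.711) = 0.5971.

0.5971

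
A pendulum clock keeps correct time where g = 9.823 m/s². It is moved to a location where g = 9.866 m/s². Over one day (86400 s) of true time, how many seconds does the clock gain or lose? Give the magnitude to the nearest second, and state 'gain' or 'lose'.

The clock's period scales as T ∝ 1/√g, so T'/T = √(9.823/9.866) = 0.997818.
In 86400 s of true time the clock registers 86400/0.997818 = 86588.9 s, so it gains 189 s.

gain 189 s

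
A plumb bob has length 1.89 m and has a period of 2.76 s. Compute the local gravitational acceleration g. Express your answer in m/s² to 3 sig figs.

From T = 2π√(L/g), g = 4π²L/T² = 4π² × 1.89/2.760² = 9.79 m/s².

9.79 m/s²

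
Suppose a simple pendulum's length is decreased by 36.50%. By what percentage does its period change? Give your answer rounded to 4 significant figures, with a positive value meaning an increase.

-20.31%

T ∝ √L, so T'/T = √(0.63500) = 0.79687.
Percentage change in T = (0.79687 − 1) × 100% = -20.31%.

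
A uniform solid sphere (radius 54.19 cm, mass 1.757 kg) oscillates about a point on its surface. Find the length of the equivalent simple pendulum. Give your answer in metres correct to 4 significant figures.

The equivalent simple-pendulum length is L_eq = I/(md), where I is about the pivot and d = 0.54190 m.
I_cm = (2/5)mR² = 0.20638 kg·m², so I = I_cm + md² = 0.20638 + 0.51595 = 0.72233 kg·m².
L_eq = 0.72233/(1.757 × 0.54190) = 0.7587 m.

0.7587 m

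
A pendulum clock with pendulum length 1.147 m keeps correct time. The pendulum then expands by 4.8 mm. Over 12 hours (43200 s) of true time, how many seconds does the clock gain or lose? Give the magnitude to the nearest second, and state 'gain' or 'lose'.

lose 90 s

T ∝ √L, so T'/T = √(1.15180/1.147) = 1.00209.
In 43200 s of true time the clock registers 43200/1.00209 = 43109.9 s, so it loses 90 s.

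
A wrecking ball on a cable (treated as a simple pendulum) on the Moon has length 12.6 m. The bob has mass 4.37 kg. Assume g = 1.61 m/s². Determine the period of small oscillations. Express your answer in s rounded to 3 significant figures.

17.6 s

T = 2π√(L/g) = 2π√(12.6/1.61) = 2π × 2.798 = 17.6 s.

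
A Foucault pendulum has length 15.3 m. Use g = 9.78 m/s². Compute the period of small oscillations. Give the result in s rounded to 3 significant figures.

7.86 s

T = 2π√(L/g) = 2π√(15.3/9.78) = 2π × 1.251 = 7.86 s.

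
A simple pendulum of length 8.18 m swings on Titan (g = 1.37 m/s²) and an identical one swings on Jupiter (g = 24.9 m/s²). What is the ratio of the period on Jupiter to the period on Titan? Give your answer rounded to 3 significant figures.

T ∝ 1/√g, so T₂/T₁ = √(g₁/g₂) = √(1.37/24.9) = 0.235.

0.235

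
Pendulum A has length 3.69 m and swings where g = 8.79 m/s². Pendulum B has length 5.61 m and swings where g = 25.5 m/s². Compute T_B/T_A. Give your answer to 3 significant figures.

0.724

T = 2π√(L/g), so T_B/T_A = √((L_B/g_B)/(L_A/g_A)) = √((5.61/25.5)/(3.69/8.79)) = 0.724.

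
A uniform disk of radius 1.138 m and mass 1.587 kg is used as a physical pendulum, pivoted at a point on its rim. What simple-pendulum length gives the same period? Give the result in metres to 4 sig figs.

The equivalent simple-pendulum length is L_eq = I/(md), where I is about the pivot and d = 1.1380 m.
I_cm = ½mR² = 1.0276 kg·m², so I = I_cm + md² = 1.0276 + 2.0552 = 3.0829 kg·m².
L_eq = 3.0829/(1.587 × 1.1380) = 1.707 m.

1.707 m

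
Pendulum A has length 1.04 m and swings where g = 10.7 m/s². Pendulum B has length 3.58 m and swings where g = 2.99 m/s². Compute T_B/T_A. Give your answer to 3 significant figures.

T = 2π√(L/g), so T_B/T_A = √((L_B/g_B)/(L_A/g_A)) = √((3.58/2.99)/(1.04/10.7)) = 3.51.

3.51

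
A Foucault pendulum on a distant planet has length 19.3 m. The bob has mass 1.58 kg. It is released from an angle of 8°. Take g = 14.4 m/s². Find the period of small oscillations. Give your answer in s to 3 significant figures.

7.27 s

T = 2π√(L/g) = 2π√(19.3/14.4) = 2π × 1.158 = 7.27 s.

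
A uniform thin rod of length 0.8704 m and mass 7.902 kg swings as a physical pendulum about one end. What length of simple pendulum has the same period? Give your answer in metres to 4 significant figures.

The equivalent simple-pendulum length is L_eq = I/(md), where I is about the pivot and d = 0.43520 m.
I_cm = (1/12)mL² = 0.49888 kg·m², so I = I_cm + md² = 0.49888 + 1.4966 = 1.9955 kg·m².
L_eq = 1.9955/(7.902 × 0.43520) = 0.5803 m.

0.5803 m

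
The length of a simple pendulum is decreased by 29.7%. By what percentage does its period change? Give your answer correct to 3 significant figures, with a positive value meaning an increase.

T ∝ √L, so T'/T = √(0.7030) = 0.8385.
Percentage change in T = (0.8385 − 1) × 100% = -16.2%.

-16.2%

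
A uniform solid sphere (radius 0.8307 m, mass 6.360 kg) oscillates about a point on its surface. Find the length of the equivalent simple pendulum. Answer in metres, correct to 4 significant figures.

1.163 m

The equivalent simple-pendulum length is L_eq = I/(md), where I is about the pivot and d = 0.83070 m.
I_cm = (2/5)mR² = 1.7555 kg·m², so I = I_cm + md² = 1.7555 + 4.3888 = 6.1443 kg·m².
L_eq = 6.1443/(6.360 × 0.83070) = 1.163 m.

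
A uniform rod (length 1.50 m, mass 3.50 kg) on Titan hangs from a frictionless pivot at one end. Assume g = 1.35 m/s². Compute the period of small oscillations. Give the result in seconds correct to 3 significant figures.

For a physical pendulum T = 2π√(I/(mgd)), with d = 0.7500 m from pivot to centre of mass.
I_cm = mL²/12 = 3.50 × 1.50²/12 = 0.6562 kg·m²; I = I_cm + md² = 0.6562 + 3.50 × 0.7500² = 2.625 kg·m².
T = 2π√(2.625/(3.50 × 1.35 × 0.7500)) = 5.41 s.

5.41 s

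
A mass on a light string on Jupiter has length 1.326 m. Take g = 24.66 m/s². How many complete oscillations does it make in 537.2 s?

368

T = 2π√(L/g) = 2π√(1.326/24.66) = 1.4570 s.
Number of complete oscillations = ⌊537.2/1.4570⌋ = ⌊368.71⌋ = 368.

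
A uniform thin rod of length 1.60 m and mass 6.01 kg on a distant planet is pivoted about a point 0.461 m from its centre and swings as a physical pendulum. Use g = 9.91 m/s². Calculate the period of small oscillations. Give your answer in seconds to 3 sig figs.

For a physical pendulum T = 2π√(I/(mgd)), with d = 0.4610 m from pivot to centre of mass.
I_cm = mL²/12 = 6.01 × 1.60²/12 = 1.282 kg·m²; I = I_cm + md² = 1.282 + 6.01 × 0.4610² = 2.559 kg·m².
T = 2π√(2.559/(6.01 × 9.91 × 0.4610)) = 1.92 s.

1.92 s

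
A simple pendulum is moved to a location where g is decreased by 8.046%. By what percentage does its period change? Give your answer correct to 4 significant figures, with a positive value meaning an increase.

4.283%

T ∝ 1/√g, so T'/T = 1/√(0.91954) = 1.0428.
Percentage change in T = (1.0428 − 1) × 100% = 4.283%.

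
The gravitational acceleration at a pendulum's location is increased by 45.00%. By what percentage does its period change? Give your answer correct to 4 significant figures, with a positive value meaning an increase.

-16.95%

T ∝ 1/√g, so T'/T = 1/√(1.4500) = 0.83045.
Percentage change in T = (0.83045 − 1) × 100% = -16.95%.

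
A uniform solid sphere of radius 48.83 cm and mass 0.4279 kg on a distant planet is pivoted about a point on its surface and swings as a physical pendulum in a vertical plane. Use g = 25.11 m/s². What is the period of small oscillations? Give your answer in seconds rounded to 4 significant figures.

I_cm = (2/5)mr² = 0.040811 kg·m². The pivot is at distance d = 0.4883 m from the centre of mass.
By the parallel-axis theorem, I = I_cm + md² = 0.040811 + 0.10203 = 0.14284 kg·m².
T = 2π√(I/(mgd)) = 2π√(0.14284/(0.4279 × 25.11 × 0.4883)) = 1.037 s.

1.037 s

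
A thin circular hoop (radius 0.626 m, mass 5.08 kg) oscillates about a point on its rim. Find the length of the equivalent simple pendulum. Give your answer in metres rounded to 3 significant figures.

1.25 m

The equivalent simple-pendulum length is L_eq = I/(md), where I is about the pivot and d = 0.6260 m.
I_cm = mR² = 1.991 kg·m², so I = I_cm + md² = 1.991 + 1.991 = 3.981 kg·m².
L_eq = 3.981/(5.08 × 0.6260) = 1.25 m.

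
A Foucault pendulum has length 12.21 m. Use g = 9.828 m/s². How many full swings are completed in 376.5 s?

53

T = 2π√(L/g) = 2π√(12.21/9.828) = 7.0033 s.
Number of complete oscillations = ⌊376.5/7.0033⌋ = ⌊53.760⌋ = 53.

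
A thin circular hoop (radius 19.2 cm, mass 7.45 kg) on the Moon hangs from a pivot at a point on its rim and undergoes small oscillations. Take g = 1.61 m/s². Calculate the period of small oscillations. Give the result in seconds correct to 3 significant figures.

3.07 s

I_cm = mr² = 0.2746 kg·m². The pivot is at distance d = 0.192 m from the centre of mass.
By the parallel-axis theorem, I = I_cm + md² = 0.2746 + 0.2746 = 0.5493 kg·m².
T = 2π√(I/(mgd)) = 2π√(0.5493/(7.45 × 1.61 × 0.192)) = 3.07 s.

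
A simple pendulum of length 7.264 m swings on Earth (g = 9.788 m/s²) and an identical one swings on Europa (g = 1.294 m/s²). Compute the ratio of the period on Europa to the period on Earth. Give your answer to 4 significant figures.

2.750

T ∝ 1/√g, so T₂/T₁ = √(g₁/g₂) = √(9.788/1.294) = 2.750.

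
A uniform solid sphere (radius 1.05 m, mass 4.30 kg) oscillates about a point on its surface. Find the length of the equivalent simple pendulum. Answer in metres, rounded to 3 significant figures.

The equivalent simple-pendulum length is L_eq = I/(md), where I is about the pivot and d = 1.050 m.
I_cm = (2/5)mR² = 1.896 kg·m², so I = I_cm + md² = 1.896 + 4.741 = 6.637 kg·m².
L_eq = 6.637/(4.30 × 1.050) = 1.47 m.

1.47 m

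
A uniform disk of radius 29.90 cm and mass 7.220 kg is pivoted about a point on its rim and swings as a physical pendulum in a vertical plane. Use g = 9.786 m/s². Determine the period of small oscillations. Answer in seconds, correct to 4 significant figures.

I_cm = ½mr² = 0.32274 kg·m². The pivot is at distance d = 0.2990 m from the centre of mass.
By the parallel-axis theorem, I = I_cm + md² = 0.32274 + 0.64548 = 0.96821 kg·m².
T = 2π√(I/(mgd)) = 2π√(0.96821/(7.220 × 9.786 × 0.2990)) = 1.345 s.

1.345 s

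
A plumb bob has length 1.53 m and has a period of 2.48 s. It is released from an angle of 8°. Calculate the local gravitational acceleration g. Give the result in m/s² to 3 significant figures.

9.82 m/s²

From T = 2π√(L/g), g = 4π²L/T² = 4π² × 1.53/2.480² = 9.82 m/s².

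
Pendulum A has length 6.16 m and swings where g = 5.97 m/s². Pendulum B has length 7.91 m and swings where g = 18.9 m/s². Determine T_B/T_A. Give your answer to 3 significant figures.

0.637

T = 2π√(L/g), so T_B/T_A = √((L_B/g_B)/(L_A/g_A)) = √((7.91/18.9)/(6.16/5.97)) = 0.637.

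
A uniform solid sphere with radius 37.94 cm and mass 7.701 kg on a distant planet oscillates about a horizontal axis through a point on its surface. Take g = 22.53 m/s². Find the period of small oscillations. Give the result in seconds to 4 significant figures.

I_cm = (2/5)mr² = 0.44341 kg·m². The pivot is at distance d = 0.3794 m from the centre of mass.
By the parallel-axis theorem, I = I_cm + md² = 0.44341 + 1.1085 = 1.5519 kg·m².
T = 2π√(I/(mgd)) = 2π√(1.5519/(7.701 × 22.53 × 0.3794)) = 0.9647 s.

0.9647 s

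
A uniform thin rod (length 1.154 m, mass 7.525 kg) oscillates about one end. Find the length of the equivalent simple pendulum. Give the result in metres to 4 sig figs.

The equivalent simple-pendulum length is L_eq = I/(md), where I is about the pivot and d = 0.57700 m.
I_cm = (1/12)mL² = 0.83510 kg·m², so I = I_cm + md² = 0.83510 + 2.5053 = 3.3404 kg·m².
L_eq = 3.3404/(7.525 × 0.57700) = 0.7693 m.

0.7693 m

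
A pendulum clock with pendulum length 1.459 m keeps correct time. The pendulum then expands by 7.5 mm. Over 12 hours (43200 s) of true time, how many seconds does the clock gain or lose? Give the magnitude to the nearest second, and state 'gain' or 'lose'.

T ∝ √L, so T'/T = √(1.46650/1.459) = 1.00257.
In 43200 s of true time the clock registers 43200/1.00257 = 43089.4 s, so it loses 111 s.

lose 111 s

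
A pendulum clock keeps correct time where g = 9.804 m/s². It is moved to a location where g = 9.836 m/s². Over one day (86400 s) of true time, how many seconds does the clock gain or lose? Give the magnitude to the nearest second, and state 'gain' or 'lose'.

gain 141 s

The clock's period scales as T ∝ 1/√g, so T'/T = √(9.804/9.836) = 0.998372.
In 86400 s of true time the clock registers 86400/0.998372 = 86540.9 s, so it gains 141 s.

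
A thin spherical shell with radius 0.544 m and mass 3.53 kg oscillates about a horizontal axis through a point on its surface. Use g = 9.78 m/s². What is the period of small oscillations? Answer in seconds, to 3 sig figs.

1.91 s

I_cm = (2/3)mr² = 0.6964 kg·m². The pivot is at distance d = 0.544 m from the centre of mass.
By the parallel-axis theorem, I = I_cm + md² = 0.6964 + 1.045 = 1.741 kg·m².
T = 2π√(I/(mgd)) = 2π√(1.741/(3.53 × 9.78 × 0.544)) = 1.91 s.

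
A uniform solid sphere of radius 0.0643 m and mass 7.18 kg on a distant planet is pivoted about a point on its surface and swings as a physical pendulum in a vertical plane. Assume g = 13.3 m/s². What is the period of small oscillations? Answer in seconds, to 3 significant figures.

0.517 s

I_cm = (2/5)mr² = 0.01187 kg·m². The pivot is at distance d = 0.0643 m from the centre of mass.
By the parallel-axis theorem, I = I_cm + md² = 0.01187 + 0.02969 = 0.04156 kg·m².
T = 2π√(I/(mgd)) = 2π√(0.04156/(7.18 × 13.3 × 0.0643)) = 0.517 s.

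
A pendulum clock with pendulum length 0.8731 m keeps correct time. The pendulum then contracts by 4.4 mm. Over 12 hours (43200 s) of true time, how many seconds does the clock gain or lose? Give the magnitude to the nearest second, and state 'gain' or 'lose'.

gain 109 s

T ∝ √L, so T'/T = √(0.86870/0.8731) = 0.997477.
In 43200 s of true time the clock registers 43200/0.997477 = 43309.3 s, so it gains 109 s.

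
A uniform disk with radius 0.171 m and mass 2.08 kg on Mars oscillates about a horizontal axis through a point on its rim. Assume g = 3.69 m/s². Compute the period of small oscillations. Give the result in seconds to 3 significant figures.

I_cm = ½mr² = 0.03041 kg·m². The pivot is at distance d = 0.171 m from the centre of mass.
By the parallel-axis theorem, I = I_cm + md² = 0.03041 + 0.06082 = 0.09123 kg·m².
T = 2π√(I/(mgd)) = 2π√(0.09123/(2.08 × 3.69 × 0.171)) = 1.66 s.

1.66 s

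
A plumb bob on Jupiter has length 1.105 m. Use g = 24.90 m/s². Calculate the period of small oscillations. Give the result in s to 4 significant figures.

T = 2π√(L/g) = 2π√(1.105/24.90) = 2π × 0.21066 = 1.324 s.

1.324 s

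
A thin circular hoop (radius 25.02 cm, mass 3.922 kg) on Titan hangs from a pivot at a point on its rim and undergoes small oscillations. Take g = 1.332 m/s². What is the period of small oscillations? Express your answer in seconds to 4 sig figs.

3.851 s

I_cm = mr² = 0.24552 kg·m². The pivot is at distance d = 0.2502 m from the centre of mass.
By the parallel-axis theorem, I = I_cm + md² = 0.24552 + 0.24552 = 0.49103 kg·m².
T = 2π√(I/(mgd)) = 2π√(0.49103/(3.922 × 1.332 × 0.2502)) = 3.851 s.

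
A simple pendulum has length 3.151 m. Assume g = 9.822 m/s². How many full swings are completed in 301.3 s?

84

T = 2π√(L/g) = 2π√(3.151/9.822) = 3.5588 s.
Number of complete oscillations = ⌊301.3/3.5588⌋ = ⌊84.663⌋ = 84.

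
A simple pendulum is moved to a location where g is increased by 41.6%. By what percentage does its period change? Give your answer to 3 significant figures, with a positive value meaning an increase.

T ∝ 1/√g, so T'/T = 1/√(1.416) = 0.8404.
Percentage change in T = (0.8404 − 1) × 100% = -16.0%.

-16.0%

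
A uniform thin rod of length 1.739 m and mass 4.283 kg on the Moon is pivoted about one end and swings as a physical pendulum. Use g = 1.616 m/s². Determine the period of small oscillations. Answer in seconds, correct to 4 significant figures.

5.322 s

For a physical pendulum T = 2π√(I/(mgd)), with d = 0.86950 m from pivot to centre of mass.
I_cm = mL²/12 = 4.283 × 1.739²/12 = 1.0794 kg·m²; I = I_cm + md² = 1.0794 + 4.283 × 0.86950² = 4.3174 kg·m².
T = 2π√(4.3174/(4.283 × 1.616 × 0.86950)) = 5.322 s.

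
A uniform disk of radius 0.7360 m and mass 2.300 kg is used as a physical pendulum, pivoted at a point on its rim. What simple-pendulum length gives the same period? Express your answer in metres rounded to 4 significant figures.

1.104 m

The equivalent simple-pendulum length is L_eq = I/(md), where I is about the pivot and d = 0.73600 m.
I_cm = ½mR² = 0.62295 kg·m², so I = I_cm + md² = 0.62295 + 1.2459 = 1.8689 kg·m².
L_eq = 1.8689/(2.300 × 0.73600) = 1.104 m.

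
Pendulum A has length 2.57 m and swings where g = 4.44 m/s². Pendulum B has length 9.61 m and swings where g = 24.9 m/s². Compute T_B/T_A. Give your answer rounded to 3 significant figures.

0.817

T = 2π√(L/g), so T_B/T_A = √((L_B/g_B)/(L_A/g_A)) = √((9.61/24.9)/(2.57/4.44)) = 0.817.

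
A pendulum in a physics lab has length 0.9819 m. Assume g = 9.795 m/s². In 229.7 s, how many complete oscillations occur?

115

T = 2π√(L/g) = 2π√(0.9819/9.795) = 1.9894 s.
Number of complete oscillations = ⌊229.7/1.9894⌋ = ⌊115.46⌋ = 115.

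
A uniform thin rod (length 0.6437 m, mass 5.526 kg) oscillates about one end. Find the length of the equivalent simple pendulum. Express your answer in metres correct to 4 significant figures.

0.4291 m

The equivalent simple-pendulum length is L_eq = I/(md), where I is about the pivot and d = 0.32185 m.
I_cm = (1/12)mL² = 0.19081 kg·m², so I = I_cm + md² = 0.19081 + 0.57242 = 0.76323 kg·m².
L_eq = 0.76323/(5.526 × 0.32185) = 0.4291 m.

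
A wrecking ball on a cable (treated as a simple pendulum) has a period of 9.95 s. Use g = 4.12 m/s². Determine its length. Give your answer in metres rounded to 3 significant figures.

10.3 m

From T = 2π√(L/g), L = gT²/(4π²) = 4.12 × 9.950²/(4π²) = 10.3 m.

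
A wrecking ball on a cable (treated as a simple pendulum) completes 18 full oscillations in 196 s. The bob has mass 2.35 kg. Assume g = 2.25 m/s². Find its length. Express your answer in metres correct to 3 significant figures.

6.76 m

T = 196/18 = 10.89 s.
From T = 2π√(L/g), L = gT²/(4π²) = 2.25 × 10.89²/(4π²) = 6.76 m.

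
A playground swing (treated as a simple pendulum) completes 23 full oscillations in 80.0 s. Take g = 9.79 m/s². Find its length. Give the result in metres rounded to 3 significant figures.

T = 80.0/23 = 3.478 s.
From T = 2π√(L/g), L = gT²/(4π²) = 9.79 × 3.478²/(4π²) = 3.00 m.

3.00 m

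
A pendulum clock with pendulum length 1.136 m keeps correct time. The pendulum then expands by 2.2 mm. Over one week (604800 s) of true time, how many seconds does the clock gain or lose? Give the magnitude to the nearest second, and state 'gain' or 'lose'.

T ∝ √L, so T'/T = √(1.13820/1.136) = 1.00097.
In 604800 s of true time the clock registers 604800/1.00097 = 604215.2 s, so it loses 585 s.

lose 585 s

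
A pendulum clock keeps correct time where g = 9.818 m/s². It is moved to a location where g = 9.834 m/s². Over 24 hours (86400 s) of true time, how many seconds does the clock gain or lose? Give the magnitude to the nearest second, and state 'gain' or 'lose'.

gain 70 s

The clock's period scales as T ∝ 1/√g, so T'/T = √(9.818/9.834) = 0.999186.
In 86400 s of true time the clock registers 86400/0.999186 = 86470.4 s, so it gains 70 s.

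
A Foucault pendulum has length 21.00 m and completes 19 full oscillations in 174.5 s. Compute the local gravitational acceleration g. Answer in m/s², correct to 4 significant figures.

9.829 m/s²

T = 174.5/19 = 9.1842 s.
From T = 2π√(L/g), g = 4π²L/T² = 4π² × 21.00/9.1842² = 9.829 m/s².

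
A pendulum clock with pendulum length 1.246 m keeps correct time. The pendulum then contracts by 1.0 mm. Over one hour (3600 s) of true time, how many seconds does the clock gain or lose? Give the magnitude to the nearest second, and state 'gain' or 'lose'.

gain 1 s

T ∝ √L, so T'/T = √(1.24500/1.246) = 0.999599.
In 3600 s of true time the clock registers 3600/0.999599 = 3601.4 s, so it gains 1 s.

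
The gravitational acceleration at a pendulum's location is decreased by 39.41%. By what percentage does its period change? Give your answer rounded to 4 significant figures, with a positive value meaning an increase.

28.47%

T ∝ 1/√g, so T'/T = 1/√(0.60590) = 1.2847.
Percentage change in T = (1.2847 − 1) × 100% = 28.47%.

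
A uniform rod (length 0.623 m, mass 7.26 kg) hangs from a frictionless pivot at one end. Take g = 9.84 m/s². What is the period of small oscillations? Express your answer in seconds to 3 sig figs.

1.29 s

For a physical pendulum T = 2π√(I/(mgd)), with d = 0.3115 m from pivot to centre of mass.
I_cm = mL²/12 = 7.26 × 0.623²/12 = 0.2348 kg·m²; I = I_cm + md² = 0.2348 + 7.26 × 0.3115² = 0.9393 kg·m².
T = 2π√(0.9393/(7.26 × 9.84 × 0.3115)) = 1.29 s.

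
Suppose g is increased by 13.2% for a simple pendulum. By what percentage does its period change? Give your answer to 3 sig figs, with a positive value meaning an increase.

-6.01%

T ∝ 1/√g, so T'/T = 1/√(1.132) = 0.9399.
Percentage change in T = (0.9399 − 1) × 100% = -6.01%.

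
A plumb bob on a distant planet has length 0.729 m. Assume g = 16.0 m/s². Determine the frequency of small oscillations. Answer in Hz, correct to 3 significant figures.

T = 2π√(L/g) = 2π√(0.729/16.0) = 1.341 s, so f = 1/T = 0.746 Hz.

0.746 Hz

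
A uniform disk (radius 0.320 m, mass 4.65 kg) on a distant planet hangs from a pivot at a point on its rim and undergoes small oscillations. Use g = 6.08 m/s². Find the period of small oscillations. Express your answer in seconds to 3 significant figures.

I_cm = ½mr² = 0.2381 kg·m². The pivot is at distance d = 0.320 m from the centre of mass.
By the parallel-axis theorem, I = I_cm + md² = 0.2381 + 0.4762 = 0.7142 kg·m².
T = 2π√(I/(mgd)) = 2π√(0.7142/(4.65 × 6.08 × 0.320)) = 1.77 s.

1.77 s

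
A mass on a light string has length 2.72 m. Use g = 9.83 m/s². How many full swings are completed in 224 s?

67

T = 2π√(L/g) = 2π√(2.72/9.83) = 3.305 s.
Number of complete oscillations = ⌊224/3.305⌋ = ⌊67.77⌋ = 67.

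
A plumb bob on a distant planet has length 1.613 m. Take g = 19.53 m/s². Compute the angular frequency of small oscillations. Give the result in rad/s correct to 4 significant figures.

ω = √(g/L) = √(19.53/1.613) = 3.480 rad/s.

3.480 rad/s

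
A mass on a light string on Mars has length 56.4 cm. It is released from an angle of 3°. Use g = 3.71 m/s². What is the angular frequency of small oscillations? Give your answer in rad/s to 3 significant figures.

ω = √(g/L) = √(3.71/0.564) = 2.56 rad/s.

2.56 rad/s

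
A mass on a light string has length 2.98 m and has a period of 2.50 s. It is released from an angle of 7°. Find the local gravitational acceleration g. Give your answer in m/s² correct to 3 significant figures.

From T = 2π√(L/g), g = 4π²L/T² = 4π² × 2.98/2.500² = 18.8 m/s².

18.8 m/s²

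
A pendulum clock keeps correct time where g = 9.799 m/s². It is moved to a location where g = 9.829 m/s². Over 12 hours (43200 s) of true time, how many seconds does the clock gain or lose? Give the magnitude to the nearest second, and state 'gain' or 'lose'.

gain 66 s

The clock's period scales as T ∝ 1/√g, so T'/T = √(9.799/9.829) = 0.998473.
In 43200 s of true time the clock registers 43200/0.998473 = 43266.1 s, so it gains 66 s.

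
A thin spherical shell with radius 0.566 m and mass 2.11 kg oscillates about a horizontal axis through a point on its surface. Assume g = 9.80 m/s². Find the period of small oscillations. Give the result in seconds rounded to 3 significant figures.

I_cm = (2/3)mr² = 0.4506 kg·m². The pivot is at distance d = 0.566 m from the centre of mass.
By the parallel-axis theorem, I = I_cm + md² = 0.4506 + 0.6760 = 1.127 kg·m².
T = 2π√(I/(mgd)) = 2π√(1.127/(2.11 × 9.80 × 0.566)) = 1.95 s.

1.95 s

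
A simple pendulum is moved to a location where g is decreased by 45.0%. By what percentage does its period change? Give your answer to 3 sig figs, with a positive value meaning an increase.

34.8%

T ∝ 1/√g, so T'/T = 1/√(0.5500) = 1.348.
Percentage change in T = (1.348 − 1) × 100% = 34.8%.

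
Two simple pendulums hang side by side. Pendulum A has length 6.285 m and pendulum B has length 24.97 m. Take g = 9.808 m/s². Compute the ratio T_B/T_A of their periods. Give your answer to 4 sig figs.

T ∝ √L, so T_B/T_A = √(L_B/L_A) = √(24.97/6.285) = 1.993.

1.993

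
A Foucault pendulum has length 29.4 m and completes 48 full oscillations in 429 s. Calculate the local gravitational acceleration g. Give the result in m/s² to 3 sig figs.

14.5 m/s²

T = 429/48 = 8.938 s.
From T = 2π√(L/g), g = 4π²L/T² = 4π² × 29.4/8.938² = 14.5 m/s².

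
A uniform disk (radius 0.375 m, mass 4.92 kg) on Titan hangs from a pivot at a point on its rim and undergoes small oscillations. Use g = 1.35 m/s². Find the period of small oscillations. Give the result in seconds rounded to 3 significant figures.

4.06 s

I_cm = ½mr² = 0.3459 kg·m². The pivot is at distance d = 0.375 m from the centre of mass.
By the parallel-axis theorem, I = I_cm + md² = 0.3459 + 0.6919 = 1.038 kg·m².
T = 2π√(I/(mgd)) = 2π√(1.038/(4.92 × 1.35 × 0.375)) = 4.06 s.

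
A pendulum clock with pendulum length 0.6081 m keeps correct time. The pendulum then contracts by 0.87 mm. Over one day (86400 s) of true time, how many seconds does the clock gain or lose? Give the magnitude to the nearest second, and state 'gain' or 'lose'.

T ∝ √L, so T'/T = √(0.60723/0.6081) = 0.999284.
In 86400 s of true time the clock registers 86400/0.999284 = 86461.9 s, so it gains 62 s.

gain 62 s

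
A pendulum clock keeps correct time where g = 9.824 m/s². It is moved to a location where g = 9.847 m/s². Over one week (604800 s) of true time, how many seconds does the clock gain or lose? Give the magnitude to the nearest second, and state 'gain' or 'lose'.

The clock's period scales as T ∝ 1/√g, so T'/T = √(9.824/9.847) = 0.998831.
In 604800 s of true time the clock registers 604800/0.998831 = 605507.6 s, so it gains 708 s.

gain 708 s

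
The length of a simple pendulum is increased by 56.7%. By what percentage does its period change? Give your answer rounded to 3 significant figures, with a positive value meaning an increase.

T ∝ √L, so T'/T = √(1.567) = 1.252.
Percentage change in T = (1.252 − 1) × 100% = 25.2%.

25.2%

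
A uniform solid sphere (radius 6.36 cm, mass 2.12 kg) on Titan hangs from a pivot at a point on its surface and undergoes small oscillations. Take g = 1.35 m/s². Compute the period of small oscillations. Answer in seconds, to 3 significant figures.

I_cm = (2/5)mr² = 0.003430 kg·m². The pivot is at distance d = 0.0636 m from the centre of mass.
By the parallel-axis theorem, I = I_cm + md² = 0.003430 + 0.008575 = 0.01201 kg·m².
T = 2π√(I/(mgd)) = 2π√(0.01201/(2.12 × 1.35 × 0.0636)) = 1.61 s.

1.61 s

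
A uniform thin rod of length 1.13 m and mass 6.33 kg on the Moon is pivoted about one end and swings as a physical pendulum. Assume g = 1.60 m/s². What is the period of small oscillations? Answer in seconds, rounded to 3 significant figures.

For a physical pendulum T = 2π√(I/(mgd)), with d = 0.5650 m from pivot to centre of mass.
I_cm = mL²/12 = 6.33 × 1.13²/12 = 0.6736 kg·m²; I = I_cm + md² = 0.6736 + 6.33 × 0.5650² = 2.694 kg·m².
T = 2π√(2.694/(6.33 × 1.60 × 0.5650)) = 4.31 s.

4.31 s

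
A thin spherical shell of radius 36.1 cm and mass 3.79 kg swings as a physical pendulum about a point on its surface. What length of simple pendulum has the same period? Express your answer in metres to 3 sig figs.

0.602 m

The equivalent simple-pendulum length is L_eq = I/(md), where I is about the pivot and d = 0.3610 m.
I_cm = (2/3)mR² = 0.3293 kg·m², so I = I_cm + md² = 0.3293 + 0.4939 = 0.8232 kg·m².
L_eq = 0.8232/(3.79 × 0.3610) = 0.602 m.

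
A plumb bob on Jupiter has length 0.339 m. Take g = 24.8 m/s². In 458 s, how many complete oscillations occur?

T = 2π√(L/g) = 2π√(0.339/24.8) = 0.7346 s.
Number of complete oscillations = ⌊458/0.7346⌋ = ⌊623.5⌋ = 623.

623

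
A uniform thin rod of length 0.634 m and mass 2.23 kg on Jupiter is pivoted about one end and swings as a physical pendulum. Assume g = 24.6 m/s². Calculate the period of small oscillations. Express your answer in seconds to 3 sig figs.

0.824 s

For a physical pendulum T = 2π√(I/(mgd)), with d = 0.3170 m from pivot to centre of mass.
I_cm = mL²/12 = 2.23 × 0.634²/12 = 0.07470 kg·m²; I = I_cm + md² = 0.07470 + 2.23 × 0.3170² = 0.2988 kg·m².
T = 2π√(0.2988/(2.23 × 24.6 × 0.3170)) = 0.824 s.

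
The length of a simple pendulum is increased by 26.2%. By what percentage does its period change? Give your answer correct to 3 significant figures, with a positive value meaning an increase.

12.3%

T ∝ √L, so T'/T = √(1.262) = 1.123.
Percentage change in T = (1.123 − 1) × 100% = 12.3%.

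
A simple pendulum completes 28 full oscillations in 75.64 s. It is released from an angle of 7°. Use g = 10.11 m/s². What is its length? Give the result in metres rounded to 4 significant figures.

1.869 m

T = 75.64/28 = 2.7014 s.
From T = 2π√(L/g), L = gT²/(4π²) = 10.11 × 2.7014²/(4π²) = 1.869 m.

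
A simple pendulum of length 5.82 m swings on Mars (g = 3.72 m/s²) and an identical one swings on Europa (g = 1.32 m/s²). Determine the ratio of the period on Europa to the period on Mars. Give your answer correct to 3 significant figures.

T ∝ 1/√g, so T₂/T₁ = √(g₁/g₂) = √(3.72/1.32) = 1.68.

1.68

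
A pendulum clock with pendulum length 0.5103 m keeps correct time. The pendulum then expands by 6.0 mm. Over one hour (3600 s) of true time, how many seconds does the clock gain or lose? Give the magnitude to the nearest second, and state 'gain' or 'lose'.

T ∝ √L, so T'/T = √(0.51630/0.5103) = 1.00586.
In 3600 s of true time the clock registers 3600/1.00586 = 3579.0 s, so it loses 21 s.

lose 21 s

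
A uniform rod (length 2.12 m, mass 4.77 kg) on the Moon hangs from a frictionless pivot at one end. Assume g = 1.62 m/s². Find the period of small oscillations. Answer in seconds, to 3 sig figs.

5.87 s

For a physical pendulum T = 2π√(I/(mgd)), with d = 1.060 m from pivot to centre of mass.
I_cm = mL²/12 = 4.77 × 2.12²/12 = 1.787 kg·m²; I = I_cm + md² = 1.787 + 4.77 × 1.060² = 7.146 kg·m².
T = 2π√(7.146/(4.77 × 1.62 × 1.060)) = 5.87 s.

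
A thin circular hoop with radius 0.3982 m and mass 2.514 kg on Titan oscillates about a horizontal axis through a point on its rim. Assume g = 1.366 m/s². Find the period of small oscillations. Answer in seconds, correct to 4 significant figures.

I_cm = mr² = 0.39863 kg·m². The pivot is at distance d = 0.3982 m from the centre of mass.
By the parallel-axis theorem, I = I_cm + md² = 0.39863 + 0.39863 = 0.79726 kg·m².
T = 2π√(I/(mgd)) = 2π√(0.79726/(2.514 × 1.366 × 0.3982)) = 4.798 s.

4.798 s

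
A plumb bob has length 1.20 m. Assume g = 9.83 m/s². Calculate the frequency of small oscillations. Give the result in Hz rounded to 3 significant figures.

0.456 Hz

T = 2π√(L/g) = 2π√(1.20/9.83) = 2.195 s, so f = 1/T = 0.456 Hz.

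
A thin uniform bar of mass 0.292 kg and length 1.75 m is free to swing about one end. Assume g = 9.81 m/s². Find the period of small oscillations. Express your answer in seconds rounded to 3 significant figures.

2.17 s

For a physical pendulum T = 2π√(I/(mgd)), with d = 0.8750 m from pivot to centre of mass.
I_cm = mL²/12 = 0.292 × 1.75²/12 = 0.07452 kg·m²; I = I_cm + md² = 0.07452 + 0.292 × 0.8750² = 0.2981 kg·m².
T = 2π√(0.2981/(0.292 × 9.81 × 0.8750)) = 2.17 s.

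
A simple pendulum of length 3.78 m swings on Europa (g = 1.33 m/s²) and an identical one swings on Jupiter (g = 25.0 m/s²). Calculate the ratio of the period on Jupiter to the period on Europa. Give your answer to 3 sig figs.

T ∝ 1/√g, so T₂/T₁ = √(g₁/g₂) = √(1.33/25.0) = 0.231.

0.231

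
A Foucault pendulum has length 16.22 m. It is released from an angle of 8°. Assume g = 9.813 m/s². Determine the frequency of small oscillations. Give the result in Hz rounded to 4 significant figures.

0.1238 Hz

T = 2π√(L/g) = 2π√(16.22/9.813) = 8.0780 s, so f = 1/T = 0.1238 Hz.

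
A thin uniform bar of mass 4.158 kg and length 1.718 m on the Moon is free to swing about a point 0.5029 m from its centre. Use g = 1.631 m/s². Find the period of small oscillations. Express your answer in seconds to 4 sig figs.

For a physical pendulum T = 2π√(I/(mgd)), with d = 0.50290 m from pivot to centre of mass.
I_cm = mL²/12 = 4.158 × 1.718²/12 = 1.0227 kg·m²; I = I_cm + md² = 1.0227 + 4.158 × 0.50290² = 2.0743 kg·m².
T = 2π√(2.0743/(4.158 × 1.631 × 0.50290)) = 4.900 s.

4.900 s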